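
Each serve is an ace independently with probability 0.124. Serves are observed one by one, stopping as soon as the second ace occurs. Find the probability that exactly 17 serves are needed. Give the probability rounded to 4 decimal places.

Y = trial on which the second success occurs; negative binomial, r=2, p=0.124.
P(Y=17) = C(16,1) · p^2 · (1−p)^15
= 16 · 0.015376 · 0.13727 = 0.033770

0.0338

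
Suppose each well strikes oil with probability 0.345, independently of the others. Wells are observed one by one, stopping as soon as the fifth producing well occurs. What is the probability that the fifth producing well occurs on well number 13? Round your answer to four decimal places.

0.0820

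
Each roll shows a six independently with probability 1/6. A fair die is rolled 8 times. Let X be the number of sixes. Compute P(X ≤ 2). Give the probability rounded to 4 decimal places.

X ~ Binomial(8, 0.166667); P(X ≤ 2) = Σ C(8,k) p^k (1−p)^(8−k) over k:
  k=0: C(8,0)·0.166667^0·0.833333^8 = 0.232568
  k=1: C(8,1)·0.166667^1·0.833333^7 = 0.372109
  k=2: C(8,2)·0.166667^2·0.833333^6 = 0.260476
Total = 0.865153

0.8652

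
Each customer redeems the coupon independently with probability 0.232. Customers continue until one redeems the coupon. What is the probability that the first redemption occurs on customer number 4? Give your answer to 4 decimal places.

0.1051

Geometric (trials to first success), p = 0.232.
P(Y = 4) = (1−p)^3 · p = 0.45298 · 0.232 = 0.105092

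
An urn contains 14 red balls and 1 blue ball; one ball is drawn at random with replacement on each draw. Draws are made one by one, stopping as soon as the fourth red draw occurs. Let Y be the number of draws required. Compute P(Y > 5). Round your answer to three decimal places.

Needing more than 5 draws ⇔ fewer than 4 successes in the first 5. With X ~ Binomial(5, 0.933333), P(Y > 5) = P(X ≤ 3).
  k=0: C(5,0)·0.933333^0·0.066667^5 = 0.00000
  k=1: C(5,1)·0.933333^1·0.066667^4 = 0.00009
  k=2: C(5,2)·0.933333^2·0.066667^3 = 0.00258
  k=3: C(5,3)·0.933333^3·0.066667^2 = 0.03613
P(X ≤ 3) = 0.03881

0.039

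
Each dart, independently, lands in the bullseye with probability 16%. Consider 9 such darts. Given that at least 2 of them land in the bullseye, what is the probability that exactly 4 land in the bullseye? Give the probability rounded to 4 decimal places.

X ~ Binomial(9, 0.16). Want P(X=4 | X≥2) = P(X=4) / P(X≥2).
P(X=4) = C(9,4)·0.16^4·0.84^5 = 0.034534
P(X≥2) = 1 − 0.208216 − 0.356941 = 0.434843
Ratio = 0.034534 / 0.434843 = 0.079417

0.0794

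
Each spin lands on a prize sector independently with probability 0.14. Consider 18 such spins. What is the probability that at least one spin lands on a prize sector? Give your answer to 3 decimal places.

0.934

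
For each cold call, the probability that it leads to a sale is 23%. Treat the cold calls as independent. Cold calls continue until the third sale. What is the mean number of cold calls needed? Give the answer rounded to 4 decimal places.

13.0435

Y = total cold calls until the third success; negative binomial with r=3, p=0.23.
E[Y] = r / p = 3 / 0.23 = 13.043478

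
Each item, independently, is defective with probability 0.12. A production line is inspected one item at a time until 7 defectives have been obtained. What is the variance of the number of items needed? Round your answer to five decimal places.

427.77778

Y = total items until the seventh success; negative binomial with r=7, p=0.12.
Var(Y) = r(1−p)/p² = 7·0.88 / 0.12² = 427.7777778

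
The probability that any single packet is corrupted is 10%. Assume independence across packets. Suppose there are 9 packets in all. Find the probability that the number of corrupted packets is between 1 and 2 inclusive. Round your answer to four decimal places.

X ~ Binomial(9, 0.10); P(1 ≤ X ≤ 2) = Σ C(9,k) p^k (1−p)^(9−k) over k:
  k=1: C(9,1)·0.10^1·0.90^8 = 0.387420
  k=2: C(9,2)·0.10^2·0.90^7 = 0.172187
Total = 0.559607

0.5596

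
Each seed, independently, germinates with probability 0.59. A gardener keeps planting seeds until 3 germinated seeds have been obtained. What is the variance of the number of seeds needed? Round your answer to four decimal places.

3.5335

Y = total seeds until the third success; negative binomial with r=3, p=0.59.
Var(Y) = r(1−p)/p² = 3·0.41 / 0.59² = 3.533467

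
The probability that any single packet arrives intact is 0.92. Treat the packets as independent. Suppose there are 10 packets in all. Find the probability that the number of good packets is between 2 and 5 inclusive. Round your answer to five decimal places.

0.00059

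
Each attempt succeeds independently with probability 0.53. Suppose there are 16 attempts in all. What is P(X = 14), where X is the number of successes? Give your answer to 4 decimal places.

0.0037

X ~ Binomial(n=16, p=0.53).
P(X=14) = C(16,14) · p^14 · (1−p)^2
= 120 · 0.00013799 · 0.2209 = 0.003658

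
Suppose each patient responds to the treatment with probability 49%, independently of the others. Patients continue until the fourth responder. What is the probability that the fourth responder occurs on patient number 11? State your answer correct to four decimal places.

Y = trial on which the fourth success occurs; negative binomial, r=4, p=0.49.
P(Y=11) = C(10,3) · p^4 · (1−p)^7
= 120 · 0.057648 · 0.0089741 = 0.062081

0.0621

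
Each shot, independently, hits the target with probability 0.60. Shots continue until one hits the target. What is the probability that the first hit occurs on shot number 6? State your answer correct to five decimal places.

Geometric (trials to first success), p = 0.60.
P(Y = 6) = (1−p)^5 · p = 0.01024 · 0.60 = 0.0061440

0.00614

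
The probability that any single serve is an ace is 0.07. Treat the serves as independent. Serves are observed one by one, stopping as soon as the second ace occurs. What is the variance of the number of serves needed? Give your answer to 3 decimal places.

379.592

Y = total serves until the second success; negative binomial with r=2, p=0.07.
Var(Y) = r(1−p)/p² = 2·0.93 / 0.07² = 379.59184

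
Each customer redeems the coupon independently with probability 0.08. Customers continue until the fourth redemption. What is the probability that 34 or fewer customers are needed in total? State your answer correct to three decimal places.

Finishing within 34 customers ⇔ at least 4 successes in the first 34. With X ~ Binomial(34, 0.08), P(Y ≤ 34) = 1 − P(X ≤ 3).
  k=0: C(34,0)·0.08^0·0.92^34 = 0.05872
  k=1: C(34,1)·0.08^1·0.92^33 = 0.17361
  k=2: C(34,2)·0.08^2·0.92^32 = 0.24909
  k=3: C(34,3)·0.08^3·0.92^31 = 0.23104
1 − 0.71245 = 0.28755

0.288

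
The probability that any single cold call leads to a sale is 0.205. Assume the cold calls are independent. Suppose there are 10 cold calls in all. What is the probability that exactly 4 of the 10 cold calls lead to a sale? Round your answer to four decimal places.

X ~ Binomial(n=10, p=0.205).
P(X=4) = C(10,4) · p^4 · (1−p)^6
= 210 · 0.0017661 · 0.25247 = 0.093635

0.0936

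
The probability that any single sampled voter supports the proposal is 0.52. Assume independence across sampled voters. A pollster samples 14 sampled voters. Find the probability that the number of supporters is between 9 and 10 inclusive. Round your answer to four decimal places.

X ~ Binomial(14, 0.52); P(9 ≤ X ≤ 10) = Σ C(14,k) p^k (1−p)^(14−k) over k:
  k=9: C(14,9)·0.52^9·0.48^5 = 0.141808
  k=10: C(14,10)·0.52^10·0.48^4 = 0.076813
Total = 0.218620

0.2186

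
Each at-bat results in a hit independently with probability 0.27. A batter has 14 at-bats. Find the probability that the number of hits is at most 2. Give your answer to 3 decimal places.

0.227

X ~ Binomial(14, 0.27); P(X ≤ 2) = Σ C(14,k) p^k (1−p)^(14−k) over k:
  k=0: C(14,0)·0.27^0·0.73^14 = 0.01220
  k=1: C(14,1)·0.27^1·0.73^13 = 0.06320
  k=2: C(14,2)·0.27^2·0.73^12 = 0.15193
Total = 0.22733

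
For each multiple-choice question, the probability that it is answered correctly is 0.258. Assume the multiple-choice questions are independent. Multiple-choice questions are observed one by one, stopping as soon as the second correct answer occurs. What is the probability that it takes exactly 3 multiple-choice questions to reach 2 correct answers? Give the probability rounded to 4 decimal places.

Y = trial on which the second success occurs; negative binomial, r=2, p=0.258.
P(Y=3) = C(2,1) · p^2 · (1−p)^1
= 2 · 0.066564 · 0.742 = 0.098781

0.0988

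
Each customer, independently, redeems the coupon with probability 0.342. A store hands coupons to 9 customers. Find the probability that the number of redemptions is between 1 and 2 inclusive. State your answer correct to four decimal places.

0.3330

X ~ Binomial(9, 0.342); P(1 ≤ X ≤ 2) = Σ C(9,k) p^k (1−p)^(9−k) over k:
  k=1: C(9,1)·0.342^1·0.658^8 = 0.108162
  k=2: C(9,2)·0.342^2·0.658^7 = 0.224872
Total = 0.333035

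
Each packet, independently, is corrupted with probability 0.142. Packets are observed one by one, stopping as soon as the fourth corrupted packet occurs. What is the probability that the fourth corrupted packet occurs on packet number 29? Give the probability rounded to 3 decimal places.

Y = trial on which the fourth success occurs; negative binomial, r=4, p=0.142.
P(Y=29) = C(28,3) · p^4 · (1−p)^25
= 3276 · 0.00040659 · 0.021736 = 0.02895

0.029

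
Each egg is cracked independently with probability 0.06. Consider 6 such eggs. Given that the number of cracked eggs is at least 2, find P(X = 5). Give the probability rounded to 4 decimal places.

0.0001

X ~ Binomial(6, 0.06). Want P(X=5 | X≥2) = P(X=5) / P(X≥2).
P(X=5) = C(6,5)·0.06^5·0.94^1 = 0.000004
P(X≥2) = 1 − 0.689870 − 0.264205 = 0.045925
Ratio = 0.000004 / 0.045925 = 0.000095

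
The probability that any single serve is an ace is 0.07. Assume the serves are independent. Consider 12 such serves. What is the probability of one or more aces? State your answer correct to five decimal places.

0.58140

P(at least one) = 1 − P(none) = 1 − (1 − 0.07)^12
= 1 − 0.4185963 = 0.5814037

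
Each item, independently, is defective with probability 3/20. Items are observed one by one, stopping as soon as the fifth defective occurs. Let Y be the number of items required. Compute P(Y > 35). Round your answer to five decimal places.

Needing more than 35 items ⇔ fewer than 5 successes in the first 35. With X ~ Binomial(35, 0.15), P(Y > 35) = P(X ≤ 4).
  k=0: C(35,0)·0.15^0·0.85^35 = 0.0033858
  k=1: C(35,1)·0.15^1·0.85^34 = 0.0209123
  k=2: C(35,2)·0.15^2·0.85^33 = 0.0627370
  k=3: C(35,3)·0.15^3·0.85^32 = 0.1217837
  k=4: C(35,4)·0.15^4·0.85^31 = 0.1719299
P(X ≤ 4) = 0.3807487

0.38075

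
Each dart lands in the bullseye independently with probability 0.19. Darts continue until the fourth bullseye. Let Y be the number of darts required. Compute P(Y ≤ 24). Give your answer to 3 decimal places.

Finishing within 24 darts ⇔ at least 4 successes in the first 24. With X ~ Binomial(24, 0.19), P(Y ≤ 24) = 1 − P(X ≤ 3).
  k=0: C(24,0)·0.19^0·0.81^24 = 0.00636
  k=1: C(24,1)·0.19^1·0.81^23 = 0.03582
  k=2: C(24,2)·0.19^2·0.81^22 = 0.09662
  k=3: C(24,3)·0.19^3·0.81^21 = 0.16621
1 − 0.30502 = 0.69498

0.695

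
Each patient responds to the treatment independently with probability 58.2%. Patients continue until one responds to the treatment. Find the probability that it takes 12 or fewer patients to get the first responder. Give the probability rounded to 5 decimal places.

0.99997

Y = number of patients to the first success; geometric, p = 0.582.
P(Y ≤ 12) = 1 − (1−p)^12 = 1 − 0.0000285 = 0.9999715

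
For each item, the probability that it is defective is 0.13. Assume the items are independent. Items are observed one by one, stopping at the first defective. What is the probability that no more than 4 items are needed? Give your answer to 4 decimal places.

Y = number of items to the first success; geometric, p = 0.13.
P(Y ≤ 4) = 1 − (1−p)^4 = 1 − 0.572898 = 0.427102

0.4271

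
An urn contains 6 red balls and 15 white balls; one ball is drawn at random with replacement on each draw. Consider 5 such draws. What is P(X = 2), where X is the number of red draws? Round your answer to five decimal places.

X ~ Binomial(n=5, p=0.285714).
P(X=2) = C(5,2) · p^2 · (1−p)^3
= 10 · 0.081633 · 0.36443 = 0.2974951

0.29750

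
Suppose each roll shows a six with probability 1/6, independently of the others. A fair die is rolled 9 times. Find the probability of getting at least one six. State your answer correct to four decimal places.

P(at least one) = 1 − P(none) = 1 − (1 − 0.166667)^9
= 1 − 0.193807 = 0.806193

0.8062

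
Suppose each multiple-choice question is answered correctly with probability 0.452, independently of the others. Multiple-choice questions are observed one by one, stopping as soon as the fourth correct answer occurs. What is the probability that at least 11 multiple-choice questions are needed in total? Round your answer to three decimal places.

Needing more than 10 multiple-choice questions ⇔ fewer than 4 successes in the first 10. With X ~ Binomial(10, 0.452), P(Y > 10) = P(X ≤ 3).
  k=0: C(10,0)·0.452^0·0.548^10 = 0.00244
  k=1: C(10,1)·0.452^1·0.548^9 = 0.02014
  k=2: C(10,2)·0.452^2·0.548^8 = 0.07477
  k=3: C(10,3)·0.452^3·0.548^7 = 0.16446
P(X ≤ 3) = 0.26182

0.262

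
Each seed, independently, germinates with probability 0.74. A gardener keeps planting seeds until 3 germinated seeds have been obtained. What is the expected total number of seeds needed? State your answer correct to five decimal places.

Y = total seeds until the third success; negative binomial with r=3, p=0.74.
E[Y] = r / p = 3 / 0.74 = 4.0540541

4.05405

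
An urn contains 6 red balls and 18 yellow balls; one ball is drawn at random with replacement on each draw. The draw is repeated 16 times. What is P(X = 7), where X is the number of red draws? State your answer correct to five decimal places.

0.05243

X ~ Binomial(n=16, p=0.25).
P(X=7) = C(16,7) · p^7 · (1−p)^9
= 11440 · 6.1035e-05 · 0.075085 = 0.0524273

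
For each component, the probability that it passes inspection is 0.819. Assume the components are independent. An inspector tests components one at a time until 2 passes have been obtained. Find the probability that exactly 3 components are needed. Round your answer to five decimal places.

0.24282

Y = trial on which the second success occurs; negative binomial, r=2, p=0.819.
P(Y=3) = C(2,1) · p^2 · (1−p)^1
= 2 · 0.67076 · 0.181 = 0.2428155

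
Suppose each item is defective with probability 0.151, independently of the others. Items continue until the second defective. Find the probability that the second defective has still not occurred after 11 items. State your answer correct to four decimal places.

0.4884

Needing more than 11 items ⇔ fewer than 2 successes in the first 11. With X ~ Binomial(11, 0.151), P(Y > 11) = P(X ≤ 1).
  k=0: C(11,0)·0.151^0·0.849^11 = 0.165190
  k=1: C(11,1)·0.151^1·0.849^10 = 0.323182
P(X ≤ 1) = 0.488372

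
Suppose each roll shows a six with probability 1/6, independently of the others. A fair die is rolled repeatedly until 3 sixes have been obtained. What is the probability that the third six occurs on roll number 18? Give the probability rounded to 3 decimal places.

Y = trial on which the third success occurs; negative binomial, r=3, p=0.166667.
P(Y=18) = C(17,2) · p^3 · (1−p)^15
= 136 · 0.0046296 · 0.064905 = 0.04087

0.041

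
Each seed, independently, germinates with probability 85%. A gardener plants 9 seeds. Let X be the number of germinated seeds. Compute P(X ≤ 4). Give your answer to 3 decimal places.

0.006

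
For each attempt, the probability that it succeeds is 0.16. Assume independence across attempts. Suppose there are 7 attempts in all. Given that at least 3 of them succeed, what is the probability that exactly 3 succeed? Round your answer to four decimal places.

0.8240

X ~ Binomial(7, 0.16). Want P(X=3 | X≥3) = P(X=3) / P(X≥3).
P(X=3) = C(7,3)·0.16^3·0.84^4 = 0.071375
P(X≥3) = 1 − 0.295090 − 0.393454 − 0.224831 = 0.086625
Ratio = 0.071375 / 0.086625 = 0.823951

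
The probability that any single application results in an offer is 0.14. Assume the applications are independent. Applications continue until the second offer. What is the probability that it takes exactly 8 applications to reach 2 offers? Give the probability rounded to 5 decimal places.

Y = trial on which the second success occurs; negative binomial, r=2, p=0.14.
P(Y=8) = C(7,1) · p^2 · (1−p)^6
= 7 · 0.0196 · 0.40457 = 0.0555066

0.05551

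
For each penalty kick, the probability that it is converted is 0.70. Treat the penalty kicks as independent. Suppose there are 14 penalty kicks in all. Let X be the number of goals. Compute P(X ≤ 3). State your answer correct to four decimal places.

0.0002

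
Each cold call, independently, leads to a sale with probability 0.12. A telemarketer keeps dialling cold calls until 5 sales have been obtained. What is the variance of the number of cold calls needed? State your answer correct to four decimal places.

Y = total cold calls until the fifth success; negative binomial with r=5, p=0.12.
Var(Y) = r(1−p)/p² = 5·0.88 / 0.12² = 305.555556

305.5556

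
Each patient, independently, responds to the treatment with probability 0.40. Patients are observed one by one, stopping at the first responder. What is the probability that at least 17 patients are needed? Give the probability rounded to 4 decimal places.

Y = number of patients to the first success; geometric, p = 0.40.
P(Y > 16) = P(first 16 all fail) = (1−p)^16 = 0.000282

0.0003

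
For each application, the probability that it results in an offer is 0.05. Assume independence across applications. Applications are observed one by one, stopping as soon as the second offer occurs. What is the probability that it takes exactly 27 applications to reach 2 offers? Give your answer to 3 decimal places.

0.018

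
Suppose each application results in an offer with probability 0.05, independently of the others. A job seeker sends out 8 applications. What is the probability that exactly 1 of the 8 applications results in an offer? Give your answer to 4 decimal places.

X ~ Binomial(n=8, p=0.05).
P(X=1) = C(8,1) · p^1 · (1−p)^7
= 8 · 0.05 · 0.69834 = 0.279335

0.2793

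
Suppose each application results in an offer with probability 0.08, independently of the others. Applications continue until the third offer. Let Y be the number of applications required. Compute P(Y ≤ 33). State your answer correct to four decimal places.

0.4982

Finishing within 33 applications ⇔ at least 3 successes in the first 33. With X ~ Binomial(33, 0.08), P(Y ≤ 33) = 1 − P(X ≤ 2).
  k=0: C(33,0)·0.08^0·0.92^33 = 0.063826
  k=1: C(33,1)·0.08^1·0.92^32 = 0.183153
  k=2: C(33,2)·0.08^2·0.92^31 = 0.254822
1 − 0.501801 = 0.498199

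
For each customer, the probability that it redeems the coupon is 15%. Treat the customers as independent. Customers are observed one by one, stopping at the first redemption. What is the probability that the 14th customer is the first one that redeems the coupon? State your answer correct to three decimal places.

0.018

Geometric (trials to first success), p = 0.15.
P(Y = 14) = (1−p)^13 · p = 0.12091 · 0.15 = 0.01814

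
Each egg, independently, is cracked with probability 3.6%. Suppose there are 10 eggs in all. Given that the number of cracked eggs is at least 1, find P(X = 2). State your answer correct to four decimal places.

X ~ Binomial(10, 0.036). Want P(X=2 | X≥1) = P(X=2) / P(X≥1).
P(X=2) = C(10,2)·0.036^2·0.964^8 = 0.043494
P(X≥1) = 1 − 0.693059 = 0.306941
Ratio = 0.043494 / 0.306941 = 0.141703

0.1417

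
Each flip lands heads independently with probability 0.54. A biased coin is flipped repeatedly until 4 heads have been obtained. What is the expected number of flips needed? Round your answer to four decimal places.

7.4074

Y = total flips until the fourth success; negative binomial with r=4, p=0.54.
E[Y] = r / p = 4 / 0.54 = 7.407407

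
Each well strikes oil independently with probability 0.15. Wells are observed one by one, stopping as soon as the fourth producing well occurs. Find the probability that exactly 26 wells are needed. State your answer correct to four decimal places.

0.0326

Y = trial on which the fourth success occurs; negative binomial, r=4, p=0.15.
P(Y=26) = C(25,3) · p^4 · (1−p)^22
= 2300 · 0.00050625 · 0.028004 = 0.032607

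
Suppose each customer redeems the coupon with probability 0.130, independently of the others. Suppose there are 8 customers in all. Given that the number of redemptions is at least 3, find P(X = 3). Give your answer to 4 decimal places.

X ~ Binomial(8, 0.13). Want P(X=3 | X≥3) = P(X=3) / P(X≥3).
P(X=3) = C(8,3)·0.13^3·0.87^5 = 0.061322
P(X≥3) = 1 − 0.328212 − 0.392345 − 0.205192 = 0.074251
Ratio = 0.061322 / 0.074251 = 0.825866

0.8259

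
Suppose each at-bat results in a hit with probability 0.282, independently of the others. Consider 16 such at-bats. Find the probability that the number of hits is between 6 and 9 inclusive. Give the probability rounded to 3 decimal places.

0.278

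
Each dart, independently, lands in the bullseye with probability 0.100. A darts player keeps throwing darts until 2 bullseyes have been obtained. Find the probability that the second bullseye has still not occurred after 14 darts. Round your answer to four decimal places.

Needing more than 14 darts ⇔ fewer than 2 successes in the first 14. With X ~ Binomial(14, 0.10), P(Y > 14) = P(X ≤ 1).
  k=0: C(14,0)·0.10^0·0.90^14 = 0.228768
  k=1: C(14,1)·0.10^1·0.90^13 = 0.355861
P(X ≤ 1) = 0.584629

0.5846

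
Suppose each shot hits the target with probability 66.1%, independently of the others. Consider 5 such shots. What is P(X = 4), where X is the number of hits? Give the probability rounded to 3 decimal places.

0.324

X ~ Binomial(n=5, p=0.661).
P(X=4) = C(5,4) · p^4 · (1−p)^1
= 5 · 0.1909 · 0.339 = 0.32358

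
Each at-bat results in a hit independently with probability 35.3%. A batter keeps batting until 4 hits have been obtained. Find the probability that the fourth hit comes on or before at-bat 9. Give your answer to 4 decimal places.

0.3986

Finishing within 9 at-bats ⇔ at least 4 successes in the first 9. With X ~ Binomial(9, 0.353), P(Y ≤ 9) = 1 − P(X ≤ 3).
  k=0: C(9,0)·0.353^0·0.647^9 = 0.019867
  k=1: C(9,1)·0.353^1·0.647^8 = 0.097555
  k=2: C(9,2)·0.353^2·0.647^7 = 0.212903
  k=3: C(9,3)·0.353^3·0.647^6 = 0.271037
1 − 0.601363 = 0.398637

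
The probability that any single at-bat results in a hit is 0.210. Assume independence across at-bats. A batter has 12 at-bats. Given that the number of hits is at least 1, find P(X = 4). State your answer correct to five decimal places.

X ~ Binomial(12, 0.21). Want P(X=4 | X≥1) = P(X=4) / P(X≥1).
P(X=4) = C(12,4)·0.21^4·0.79^8 = 0.1460492
P(X≥1) = 1 − 0.0590915 = 0.9409085
Ratio = 0.1460492 / 0.9409085 = 0.1552214

0.15522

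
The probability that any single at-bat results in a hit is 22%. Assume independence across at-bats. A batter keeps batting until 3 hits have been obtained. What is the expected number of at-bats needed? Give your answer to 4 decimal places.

Y = total at-bats until the third success; negative binomial with r=3, p=0.22.
E[Y] = r / p = 3 / 0.22 = 13.636364

13.6364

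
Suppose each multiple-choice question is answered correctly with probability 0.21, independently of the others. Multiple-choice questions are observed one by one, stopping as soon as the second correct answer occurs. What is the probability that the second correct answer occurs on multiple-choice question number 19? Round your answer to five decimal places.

Y = trial on which the second success occurs; negative binomial, r=2, p=0.21.
P(Y=19) = C(18,1) · p^2 · (1−p)^17
= 18 · 0.0441 · 0.018183 = 0.0144335

0.01443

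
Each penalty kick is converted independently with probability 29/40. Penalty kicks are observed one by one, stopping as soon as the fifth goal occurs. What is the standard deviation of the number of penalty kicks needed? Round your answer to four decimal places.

1.6174

Y = total penalty kicks until the fifth success; negative binomial with r=5, p=0.725.
SD(Y) = √[r(1−p)/p²] = √(2.615933) = 1.617385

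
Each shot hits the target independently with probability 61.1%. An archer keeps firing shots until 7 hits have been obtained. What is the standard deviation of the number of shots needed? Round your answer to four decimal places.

2.7007

Y = total shots until the seventh success; negative binomial with r=7, p=0.611.
SD(Y) = √[r(1−p)/p²] = √(7.293991) = 2.700739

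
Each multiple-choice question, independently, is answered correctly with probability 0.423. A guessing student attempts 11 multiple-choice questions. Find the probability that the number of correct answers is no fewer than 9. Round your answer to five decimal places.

0.00918

X ~ Binomial(11, 0.423); P(X ≥ 9) = Σ C(11,k) p^k (1−p)^(11−k) over k:
  k=9: C(11,9)·0.423^9·0.577^2 = 0.0079392
  k=10: C(11,10)·0.423^10·0.577^1 = 0.0011641
  k=11: C(11,11)·0.423^11·0.577^0 = 0.0000776
Total = 0.0091808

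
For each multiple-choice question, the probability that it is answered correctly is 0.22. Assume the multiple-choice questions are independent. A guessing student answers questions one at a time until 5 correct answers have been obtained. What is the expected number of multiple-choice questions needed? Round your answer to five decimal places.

Y = total multiple-choice questions until the fifth success; negative binomial with r=5, p=0.22.
E[Y] = r / p = 5 / 0.22 = 22.7272727

22.72727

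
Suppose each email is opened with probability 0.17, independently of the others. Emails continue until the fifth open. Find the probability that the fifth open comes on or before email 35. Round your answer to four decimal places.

Finishing within 35 emails ⇔ at least 5 successes in the first 35. With X ~ Binomial(35, 0.17), P(Y ≤ 35) = 1 − P(X ≤ 4).
  k=0: C(35,0)·0.17^0·0.83^35 = 0.001471
  k=1: C(35,1)·0.17^1·0.83^34 = 0.010548
  k=2: C(35,2)·0.17^2·0.83^33 = 0.036728
  k=3: C(35,3)·0.17^3·0.83^32 = 0.082748
  k=4: C(35,4)·0.17^4·0.83^31 = 0.135586
1 − 0.267081 = 0.732919

0.7329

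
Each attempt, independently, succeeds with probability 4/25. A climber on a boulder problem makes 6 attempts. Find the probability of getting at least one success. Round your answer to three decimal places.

P(at least one) = 1 − P(none) = 1 − (1 − 0.16)^6
= 1 − 0.35130 = 0.64870

0.649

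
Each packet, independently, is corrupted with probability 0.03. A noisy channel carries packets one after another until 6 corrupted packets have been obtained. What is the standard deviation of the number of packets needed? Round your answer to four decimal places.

Y = total packets until the sixth success; negative binomial with r=6, p=0.03.
SD(Y) = √[r(1−p)/p²] = √(6466.666667) = 80.415587

80.4156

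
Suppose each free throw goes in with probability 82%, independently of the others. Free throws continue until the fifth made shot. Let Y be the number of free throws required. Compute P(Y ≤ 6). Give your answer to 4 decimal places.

0.7044

Finishing within 6 free throws ⇔ at least 5 successes in the first 6. With X ~ Binomial(6, 0.82), P(Y ≤ 6) = 1 − P(X ≤ 4).
  k=0: C(6,0)·0.82^0·0.18^6 = 0.000034
  k=1: C(6,1)·0.82^1·0.18^5 = 0.000930
  k=2: C(6,2)·0.82^2·0.18^4 = 0.010588
  k=3: C(6,3)·0.82^3·0.18^3 = 0.064312
  k=4: C(6,4)·0.82^4·0.18^2 = 0.219731
1 − 0.295594 = 0.704406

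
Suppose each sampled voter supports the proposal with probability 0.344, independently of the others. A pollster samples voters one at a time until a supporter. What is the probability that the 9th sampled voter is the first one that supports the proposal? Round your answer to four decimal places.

Geometric (trials to first success), p = 0.344.
P(Y = 9) = (1−p)^8 · p = 0.034295 · 0.344 = 0.011797

0.0118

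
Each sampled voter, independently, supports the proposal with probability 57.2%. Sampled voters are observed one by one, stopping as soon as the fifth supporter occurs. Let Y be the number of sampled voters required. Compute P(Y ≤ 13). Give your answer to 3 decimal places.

0.950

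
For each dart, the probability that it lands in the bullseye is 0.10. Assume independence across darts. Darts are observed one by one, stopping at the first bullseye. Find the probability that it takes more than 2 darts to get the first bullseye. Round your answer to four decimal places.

0.8100

Y = number of darts to the first success; geometric, p = 0.10.
P(Y > 2) = P(first 2 all fail) = (1−p)^2 = 0.810000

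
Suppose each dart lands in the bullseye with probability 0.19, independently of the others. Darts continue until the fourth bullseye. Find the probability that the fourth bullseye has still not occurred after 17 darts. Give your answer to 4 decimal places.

0.5909

Needing more than 17 darts ⇔ fewer than 4 successes in the first 17. With X ~ Binomial(17, 0.19), P(Y > 17) = P(X ≤ 3).
  k=0: C(17,0)·0.19^0·0.81^17 = 0.027813
  k=1: C(17,1)·0.19^1·0.81^16 = 0.110908
  k=2: C(17,2)·0.19^2·0.81^15 = 0.208124
  k=3: C(17,3)·0.19^3·0.81^14 = 0.244096
P(X ≤ 3) = 0.590940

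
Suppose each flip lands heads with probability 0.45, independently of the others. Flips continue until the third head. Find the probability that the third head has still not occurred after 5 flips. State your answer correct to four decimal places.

0.5931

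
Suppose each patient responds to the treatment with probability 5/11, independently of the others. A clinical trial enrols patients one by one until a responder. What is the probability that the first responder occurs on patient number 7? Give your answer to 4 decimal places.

0.0120

Geometric (trials to first success), p = 0.454545.
P(Y = 7) = (1−p)^6 · p = 0.026336 · 0.454545 = 0.011971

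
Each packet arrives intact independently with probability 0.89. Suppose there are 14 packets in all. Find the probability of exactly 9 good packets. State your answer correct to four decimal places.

0.0113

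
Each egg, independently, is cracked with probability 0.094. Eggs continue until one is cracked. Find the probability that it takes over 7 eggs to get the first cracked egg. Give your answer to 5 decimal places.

0.50107

Y = number of eggs to the first success; geometric, p = 0.094.
P(Y > 7) = P(first 7 all fail) = (1−p)^7 = 0.5010688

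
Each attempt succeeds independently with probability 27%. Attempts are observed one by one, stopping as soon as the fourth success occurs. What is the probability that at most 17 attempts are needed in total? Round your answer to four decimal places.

0.7137

Finishing within 17 attempts ⇔ at least 4 successes in the first 17. With X ~ Binomial(17, 0.27), P(Y ≤ 17) = 1 − P(X ≤ 3).
  k=0: C(17,0)·0.27^0·0.73^17 = 0.004748
  k=1: C(17,1)·0.27^1·0.73^16 = 0.029852
  k=2: C(17,2)·0.27^2·0.73^15 = 0.088330
  k=3: C(17,3)·0.27^3·0.73^14 = 0.163350
1 − 0.286281 = 0.713719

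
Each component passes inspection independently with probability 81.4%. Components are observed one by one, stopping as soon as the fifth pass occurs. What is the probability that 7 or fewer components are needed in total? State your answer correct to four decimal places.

Finishing within 7 components ⇔ at least 5 successes in the first 7. With X ~ Binomial(7, 0.814), P(Y ≤ 7) = 1 − P(X ≤ 4).
  k=0: C(7,0)·0.814^0·0.186^7 = 0.000008
  k=1: C(7,1)·0.814^1·0.186^6 = 0.000236
  k=2: C(7,2)·0.814^2·0.186^5 = 0.003098
  k=3: C(7,3)·0.814^3·0.186^4 = 0.022594
  k=4: C(7,4)·0.814^4·0.186^3 = 0.098879
1 − 0.124814 = 0.875186

0.8752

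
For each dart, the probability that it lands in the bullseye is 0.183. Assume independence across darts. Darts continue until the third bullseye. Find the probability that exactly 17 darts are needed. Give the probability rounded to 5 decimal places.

Y = trial on which the third success occurs; negative binomial, r=3, p=0.183.
P(Y=17) = C(16,2) · p^3 · (1−p)^14
= 120 · 0.0061285 · 0.059035 = 0.0434154

0.04342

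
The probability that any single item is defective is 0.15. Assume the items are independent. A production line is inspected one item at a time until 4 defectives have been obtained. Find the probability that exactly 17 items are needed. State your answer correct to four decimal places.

0.0343

Y = trial on which the fourth success occurs; negative binomial, r=4, p=0.15.
P(Y=17) = C(16,3) · p^4 · (1−p)^13
= 560 · 0.00050625 · 0.12091 = 0.034277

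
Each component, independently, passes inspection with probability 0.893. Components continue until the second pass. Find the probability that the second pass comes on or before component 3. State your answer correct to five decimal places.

Finishing within 3 components ⇔ at least 2 successes in the first 3. With X ~ Binomial(3, 0.893), P(Y ≤ 3) = 1 − P(X ≤ 1).
  k=0: C(3,0)·0.893^0·0.107^3 = 0.0012250
  k=1: C(3,1)·0.893^1·0.107^2 = 0.0306719
1 − 0.0318969 = 0.9681031

0.96810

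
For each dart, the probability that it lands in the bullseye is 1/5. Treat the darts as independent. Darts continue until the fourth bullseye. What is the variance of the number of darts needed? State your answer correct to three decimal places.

Y = total darts until the fourth success; negative binomial with r=4, p=0.20.
Var(Y) = r(1−p)/p² = 4·0.80 / 0.20² = 80.00000

80.000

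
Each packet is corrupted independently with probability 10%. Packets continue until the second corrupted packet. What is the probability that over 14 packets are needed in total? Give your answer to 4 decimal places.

Needing more than 14 packets ⇔ fewer than 2 successes in the first 14. With X ~ Binomial(14, 0.10), P(Y > 14) = P(X ≤ 1).
  k=0: C(14,0)·0.10^0·0.90^14 = 0.228768
  k=1: C(14,1)·0.10^1·0.90^13 = 0.355861
P(X ≤ 1) = 0.584629

0.5846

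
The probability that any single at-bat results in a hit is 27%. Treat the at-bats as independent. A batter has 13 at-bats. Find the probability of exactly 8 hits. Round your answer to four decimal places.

0.0075

X ~ Binomial(n=13, p=0.27).
P(X=8) = C(13,8) · p^8 · (1−p)^5
= 1287 · 2.8243e-05 · 0.20731 = 0.007535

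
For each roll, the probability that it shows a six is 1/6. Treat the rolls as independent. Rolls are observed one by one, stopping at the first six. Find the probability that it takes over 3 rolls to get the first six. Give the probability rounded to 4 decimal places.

Y = number of rolls to the first success; geometric, p = 0.166667.
P(Y > 3) = P(first 3 all fail) = (1−p)^3 = 0.578704

0.5787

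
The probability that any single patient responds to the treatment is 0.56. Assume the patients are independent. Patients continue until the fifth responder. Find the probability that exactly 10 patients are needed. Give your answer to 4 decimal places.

0.1144

Y = trial on which the fifth success occurs; negative binomial, r=5, p=0.56.
P(Y=10) = C(9,4) · p^5 · (1−p)^5
= 126 · 0.055073 · 0.016492 = 0.114439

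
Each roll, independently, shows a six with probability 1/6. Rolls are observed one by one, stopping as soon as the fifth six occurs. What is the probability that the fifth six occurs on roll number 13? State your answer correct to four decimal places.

0.0148

Y = trial on which the fifth success occurs; negative binomial, r=5, p=0.166667.
P(Y=13) = C(12,4) · p^5 · (1−p)^8
= 495 · 0.0001286 · 0.23257 = 0.014805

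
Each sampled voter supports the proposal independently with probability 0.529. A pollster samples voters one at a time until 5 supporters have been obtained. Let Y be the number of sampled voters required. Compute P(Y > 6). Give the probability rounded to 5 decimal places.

Needing more than 6 sampled voters ⇔ fewer than 5 successes in the first 6. With X ~ Binomial(6, 0.529), P(Y > 6) = P(X ≤ 4).
  k=0: C(6,0)·0.529^0·0.471^6 = 0.0109176
  k=1: C(6,1)·0.529^1·0.471^5 = 0.0735718
  k=2: C(6,2)·0.529^2·0.471^4 = 0.2065790
  k=3: C(6,3)·0.529^3·0.471^3 = 0.3093568
  k=4: C(6,4)·0.529^4·0.471^2 = 0.2605888
P(X ≤ 4) = 0.8610141

0.86101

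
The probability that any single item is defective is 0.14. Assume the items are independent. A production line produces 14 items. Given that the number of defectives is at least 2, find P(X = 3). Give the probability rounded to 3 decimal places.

X ~ Binomial(14, 0.14). Want P(X=3 | X≥2) = P(X=3) / P(X≥2).
P(X=3) = C(14,3)·0.14^3·0.86^11 = 0.19009
P(X≥2) = 1 − 0.12105 − 0.27589 = 0.60306
Ratio = 0.19009 / 0.60306 = 0.31522

0.315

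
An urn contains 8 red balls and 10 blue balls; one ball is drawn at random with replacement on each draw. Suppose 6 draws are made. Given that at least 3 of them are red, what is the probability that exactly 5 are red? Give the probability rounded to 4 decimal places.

X ~ Binomial(6, 0.444444). Want P(X=5 | X≥3) = P(X=5) / P(X≥3).
P(X=5) = C(6,5)·0.444444^5·0.555556^1 = 0.057805
P(X≥3) = 1 − 0.029401 − 0.141126 − 0.282251 = 0.547222
Ratio = 0.057805 / 0.547222 = 0.105634

0.1056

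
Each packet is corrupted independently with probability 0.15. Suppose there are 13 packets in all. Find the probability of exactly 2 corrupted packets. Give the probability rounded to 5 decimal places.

X ~ Binomial(n=13, p=0.15).
P(X=2) = C(13,2) · p^2 · (1−p)^11
= 78 · 0.0225 · 0.16734 = 0.2936874

0.29369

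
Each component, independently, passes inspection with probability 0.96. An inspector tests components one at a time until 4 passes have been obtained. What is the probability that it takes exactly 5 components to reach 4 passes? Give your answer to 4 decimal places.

Y = trial on which the fourth success occurs; negative binomial, r=4, p=0.96.
P(Y=5) = C(4,3) · p^4 · (1−p)^1
= 4 · 0.84935 · 0.04 = 0.135895

0.1359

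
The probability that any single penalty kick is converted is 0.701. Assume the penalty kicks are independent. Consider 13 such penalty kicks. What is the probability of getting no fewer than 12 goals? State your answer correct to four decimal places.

X ~ Binomial(13, 0.701); P(X ≥ 12) = Σ C(13,k) p^k (1−p)^(13−k) over k:
  k=12: C(13,12)·0.701^12·0.299^1 = 0.054731
  k=13: C(13,13)·0.701^13·0.299^0 = 0.009870
Total = 0.064601

0.0646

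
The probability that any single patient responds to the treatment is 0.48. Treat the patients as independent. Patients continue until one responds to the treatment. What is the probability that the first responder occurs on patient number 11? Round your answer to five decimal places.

Geometric (trials to first success), p = 0.48.
P(Y = 11) = (1−p)^10 · p = 0.0014456 · 0.48 = 0.0006939

0.00069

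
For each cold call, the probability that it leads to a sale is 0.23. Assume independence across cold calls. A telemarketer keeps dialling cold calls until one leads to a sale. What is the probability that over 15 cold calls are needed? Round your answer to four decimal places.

Y = number of cold calls to the first success; geometric, p = 0.23.
P(Y > 15) = P(first 15 all fail) = (1−p)^15 = 0.019832

0.0198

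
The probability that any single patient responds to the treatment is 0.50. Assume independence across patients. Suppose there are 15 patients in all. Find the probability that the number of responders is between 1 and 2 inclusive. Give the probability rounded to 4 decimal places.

0.0037

X ~ Binomial(15, 0.50); P(1 ≤ X ≤ 2) = Σ C(15,k) p^k (1−p)^(15−k) over k:
  k=1: C(15,1)·0.50^1·0.50^14 = 0.000458
  k=2: C(15,2)·0.50^2·0.50^13 = 0.003204
Total = 0.003662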